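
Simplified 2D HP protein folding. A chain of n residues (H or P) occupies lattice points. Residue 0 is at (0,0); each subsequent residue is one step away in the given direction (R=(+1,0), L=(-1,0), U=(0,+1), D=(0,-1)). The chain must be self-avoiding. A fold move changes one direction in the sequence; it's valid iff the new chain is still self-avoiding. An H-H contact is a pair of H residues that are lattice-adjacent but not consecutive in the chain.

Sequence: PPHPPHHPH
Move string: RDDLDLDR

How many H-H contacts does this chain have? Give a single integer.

Answer: 1

Derivation:
Positions: [(0, 0), (1, 0), (1, -1), (1, -2), (0, -2), (0, -3), (-1, -3), (-1, -4), (0, -4)]
H-H contact: residue 5 @(0,-3) - residue 8 @(0, -4)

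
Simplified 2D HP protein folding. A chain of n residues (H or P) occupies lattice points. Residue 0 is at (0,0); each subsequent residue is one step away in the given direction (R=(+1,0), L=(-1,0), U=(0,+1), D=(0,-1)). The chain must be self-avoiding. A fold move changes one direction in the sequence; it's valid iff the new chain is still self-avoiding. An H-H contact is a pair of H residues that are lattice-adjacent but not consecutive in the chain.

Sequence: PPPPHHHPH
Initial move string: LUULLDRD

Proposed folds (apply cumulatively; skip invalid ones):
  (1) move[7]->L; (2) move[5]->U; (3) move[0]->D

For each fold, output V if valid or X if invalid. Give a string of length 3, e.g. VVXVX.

Initial: LUULLDRD -> [(0, 0), (-1, 0), (-1, 1), (-1, 2), (-2, 2), (-3, 2), (-3, 1), (-2, 1), (-2, 0)]
Fold 1: move[7]->L => LUULLDRL INVALID (collision), skipped
Fold 2: move[5]->U => LUULLURD INVALID (collision), skipped
Fold 3: move[0]->D => DUULLDRD INVALID (collision), skipped

Answer: XXX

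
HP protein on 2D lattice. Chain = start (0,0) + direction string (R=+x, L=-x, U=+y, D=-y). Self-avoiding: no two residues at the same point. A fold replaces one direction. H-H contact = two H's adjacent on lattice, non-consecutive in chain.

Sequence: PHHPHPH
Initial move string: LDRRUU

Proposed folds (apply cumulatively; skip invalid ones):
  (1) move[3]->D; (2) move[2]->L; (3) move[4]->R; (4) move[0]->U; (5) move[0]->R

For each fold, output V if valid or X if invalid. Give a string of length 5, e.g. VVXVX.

Initial: LDRRUU -> [(0, 0), (-1, 0), (-1, -1), (0, -1), (1, -1), (1, 0), (1, 1)]
Fold 1: move[3]->D => LDRDUU INVALID (collision), skipped
Fold 2: move[2]->L => LDLRUU INVALID (collision), skipped
Fold 3: move[4]->R => LDRRRU VALID
Fold 4: move[0]->U => UDRRRU INVALID (collision), skipped
Fold 5: move[0]->R => RDRRRU VALID

Answer: XXVXV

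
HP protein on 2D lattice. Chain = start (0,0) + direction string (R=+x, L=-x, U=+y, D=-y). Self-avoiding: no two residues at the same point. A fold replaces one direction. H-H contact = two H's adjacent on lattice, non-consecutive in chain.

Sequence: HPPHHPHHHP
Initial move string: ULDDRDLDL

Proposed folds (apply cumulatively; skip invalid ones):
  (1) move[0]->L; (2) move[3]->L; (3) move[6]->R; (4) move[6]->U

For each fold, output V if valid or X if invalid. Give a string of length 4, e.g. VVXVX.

Answer: VXVX

Derivation:
Initial: ULDDRDLDL -> [(0, 0), (0, 1), (-1, 1), (-1, 0), (-1, -1), (0, -1), (0, -2), (-1, -2), (-1, -3), (-2, -3)]
Fold 1: move[0]->L => LLDDRDLDL VALID
Fold 2: move[3]->L => LLDLRDLDL INVALID (collision), skipped
Fold 3: move[6]->R => LLDDRDRDL VALID
Fold 4: move[6]->U => LLDDRDUDL INVALID (collision), skipped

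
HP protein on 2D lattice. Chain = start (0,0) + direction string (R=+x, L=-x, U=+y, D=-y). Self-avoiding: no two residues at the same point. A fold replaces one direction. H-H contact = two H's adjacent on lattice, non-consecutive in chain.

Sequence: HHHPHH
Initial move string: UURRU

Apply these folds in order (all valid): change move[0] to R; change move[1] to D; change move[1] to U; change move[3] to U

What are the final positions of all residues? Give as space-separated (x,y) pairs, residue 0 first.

Initial moves: UURRU
Fold: move[0]->R => RURRU (positions: [(0, 0), (1, 0), (1, 1), (2, 1), (3, 1), (3, 2)])
Fold: move[1]->D => RDRRU (positions: [(0, 0), (1, 0), (1, -1), (2, -1), (3, -1), (3, 0)])
Fold: move[1]->U => RURRU (positions: [(0, 0), (1, 0), (1, 1), (2, 1), (3, 1), (3, 2)])
Fold: move[3]->U => RURUU (positions: [(0, 0), (1, 0), (1, 1), (2, 1), (2, 2), (2, 3)])

Answer: (0,0) (1,0) (1,1) (2,1) (2,2) (2,3)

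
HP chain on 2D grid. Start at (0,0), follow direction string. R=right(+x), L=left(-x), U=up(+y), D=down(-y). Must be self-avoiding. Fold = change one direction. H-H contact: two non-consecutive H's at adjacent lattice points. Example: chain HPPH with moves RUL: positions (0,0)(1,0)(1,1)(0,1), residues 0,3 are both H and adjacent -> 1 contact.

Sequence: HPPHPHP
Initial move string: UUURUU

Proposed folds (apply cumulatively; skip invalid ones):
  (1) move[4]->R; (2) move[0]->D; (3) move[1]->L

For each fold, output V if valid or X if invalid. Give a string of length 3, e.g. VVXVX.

Initial: UUURUU -> [(0, 0), (0, 1), (0, 2), (0, 3), (1, 3), (1, 4), (1, 5)]
Fold 1: move[4]->R => UUURRU VALID
Fold 2: move[0]->D => DUURRU INVALID (collision), skipped
Fold 3: move[1]->L => ULURRU VALID

Answer: VXV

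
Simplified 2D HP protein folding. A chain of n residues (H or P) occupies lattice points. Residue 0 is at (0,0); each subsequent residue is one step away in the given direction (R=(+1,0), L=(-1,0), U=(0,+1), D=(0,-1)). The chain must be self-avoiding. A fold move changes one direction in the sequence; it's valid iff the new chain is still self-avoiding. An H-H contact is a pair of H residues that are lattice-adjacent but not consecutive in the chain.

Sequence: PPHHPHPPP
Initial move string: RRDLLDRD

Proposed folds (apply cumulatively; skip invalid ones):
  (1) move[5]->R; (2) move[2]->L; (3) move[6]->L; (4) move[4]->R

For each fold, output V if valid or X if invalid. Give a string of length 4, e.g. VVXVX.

Answer: XXVX

Derivation:
Initial: RRDLLDRD -> [(0, 0), (1, 0), (2, 0), (2, -1), (1, -1), (0, -1), (0, -2), (1, -2), (1, -3)]
Fold 1: move[5]->R => RRDLLRRD INVALID (collision), skipped
Fold 2: move[2]->L => RRLLLDRD INVALID (collision), skipped
Fold 3: move[6]->L => RRDLLDLD VALID
Fold 4: move[4]->R => RRDLRDLD INVALID (collision), skipped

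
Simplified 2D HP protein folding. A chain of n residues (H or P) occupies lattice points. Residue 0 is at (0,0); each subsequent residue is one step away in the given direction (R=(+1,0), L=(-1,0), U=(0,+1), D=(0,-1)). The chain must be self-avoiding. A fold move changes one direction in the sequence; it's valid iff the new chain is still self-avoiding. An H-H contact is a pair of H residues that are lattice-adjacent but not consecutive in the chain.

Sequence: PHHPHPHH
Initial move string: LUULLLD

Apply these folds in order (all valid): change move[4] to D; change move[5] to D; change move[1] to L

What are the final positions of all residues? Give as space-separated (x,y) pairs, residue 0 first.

Answer: (0,0) (-1,0) (-2,0) (-2,1) (-3,1) (-3,0) (-3,-1) (-3,-2)

Derivation:
Initial moves: LUULLLD
Fold: move[4]->D => LUULDLD (positions: [(0, 0), (-1, 0), (-1, 1), (-1, 2), (-2, 2), (-2, 1), (-3, 1), (-3, 0)])
Fold: move[5]->D => LUULDDD (positions: [(0, 0), (-1, 0), (-1, 1), (-1, 2), (-2, 2), (-2, 1), (-2, 0), (-2, -1)])
Fold: move[1]->L => LLULDDD (positions: [(0, 0), (-1, 0), (-2, 0), (-2, 1), (-3, 1), (-3, 0), (-3, -1), (-3, -2)])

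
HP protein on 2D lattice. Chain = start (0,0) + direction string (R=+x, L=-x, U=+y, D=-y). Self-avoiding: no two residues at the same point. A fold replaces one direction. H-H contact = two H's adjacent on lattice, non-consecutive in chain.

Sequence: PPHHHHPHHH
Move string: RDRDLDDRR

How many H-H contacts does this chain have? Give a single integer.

Answer: 1

Derivation:
Positions: [(0, 0), (1, 0), (1, -1), (2, -1), (2, -2), (1, -2), (1, -3), (1, -4), (2, -4), (3, -4)]
H-H contact: residue 2 @(1,-1) - residue 5 @(1, -2)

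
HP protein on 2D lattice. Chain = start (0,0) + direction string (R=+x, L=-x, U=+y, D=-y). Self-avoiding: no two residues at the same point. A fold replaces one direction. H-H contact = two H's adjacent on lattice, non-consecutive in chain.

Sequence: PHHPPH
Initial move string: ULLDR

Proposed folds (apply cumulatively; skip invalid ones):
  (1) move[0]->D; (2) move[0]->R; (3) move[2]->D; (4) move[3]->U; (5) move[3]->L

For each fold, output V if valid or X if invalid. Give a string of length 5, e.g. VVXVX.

Initial: ULLDR -> [(0, 0), (0, 1), (-1, 1), (-2, 1), (-2, 0), (-1, 0)]
Fold 1: move[0]->D => DLLDR VALID
Fold 2: move[0]->R => RLLDR INVALID (collision), skipped
Fold 3: move[2]->D => DLDDR VALID
Fold 4: move[3]->U => DLDUR INVALID (collision), skipped
Fold 5: move[3]->L => DLDLR INVALID (collision), skipped

Answer: VXVXX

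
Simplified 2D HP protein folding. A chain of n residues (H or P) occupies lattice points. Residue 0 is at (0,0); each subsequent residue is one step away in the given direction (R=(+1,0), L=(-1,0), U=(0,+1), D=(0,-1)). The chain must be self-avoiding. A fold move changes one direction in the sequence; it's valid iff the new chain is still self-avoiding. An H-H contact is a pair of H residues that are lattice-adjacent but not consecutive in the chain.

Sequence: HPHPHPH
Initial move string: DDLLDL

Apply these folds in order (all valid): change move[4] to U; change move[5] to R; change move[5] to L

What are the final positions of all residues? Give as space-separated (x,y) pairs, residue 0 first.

Initial moves: DDLLDL
Fold: move[4]->U => DDLLUL (positions: [(0, 0), (0, -1), (0, -2), (-1, -2), (-2, -2), (-2, -1), (-3, -1)])
Fold: move[5]->R => DDLLUR (positions: [(0, 0), (0, -1), (0, -2), (-1, -2), (-2, -2), (-2, -1), (-1, -1)])
Fold: move[5]->L => DDLLUL (positions: [(0, 0), (0, -1), (0, -2), (-1, -2), (-2, -2), (-2, -1), (-3, -1)])

Answer: (0,0) (0,-1) (0,-2) (-1,-2) (-2,-2) (-2,-1) (-3,-1)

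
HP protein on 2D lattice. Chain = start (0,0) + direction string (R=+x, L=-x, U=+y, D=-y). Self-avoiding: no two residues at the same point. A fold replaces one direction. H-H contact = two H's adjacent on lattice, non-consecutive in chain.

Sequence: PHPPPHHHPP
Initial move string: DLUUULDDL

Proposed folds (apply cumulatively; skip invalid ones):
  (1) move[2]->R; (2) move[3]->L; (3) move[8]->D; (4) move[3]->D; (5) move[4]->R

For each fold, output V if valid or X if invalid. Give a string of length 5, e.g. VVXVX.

Answer: XVVXX

Derivation:
Initial: DLUUULDDL -> [(0, 0), (0, -1), (-1, -1), (-1, 0), (-1, 1), (-1, 2), (-2, 2), (-2, 1), (-2, 0), (-3, 0)]
Fold 1: move[2]->R => DLRUULDDL INVALID (collision), skipped
Fold 2: move[3]->L => DLULULDDL VALID
Fold 3: move[8]->D => DLULULDDD VALID
Fold 4: move[3]->D => DLUDULDDD INVALID (collision), skipped
Fold 5: move[4]->R => DLULRLDDD INVALID (collision), skipped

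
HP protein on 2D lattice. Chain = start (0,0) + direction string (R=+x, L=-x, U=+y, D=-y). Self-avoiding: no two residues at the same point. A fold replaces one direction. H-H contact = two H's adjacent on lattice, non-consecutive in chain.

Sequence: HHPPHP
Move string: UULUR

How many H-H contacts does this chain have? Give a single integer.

Answer: 0

Derivation:
Positions: [(0, 0), (0, 1), (0, 2), (-1, 2), (-1, 3), (0, 3)]
No H-H contacts found.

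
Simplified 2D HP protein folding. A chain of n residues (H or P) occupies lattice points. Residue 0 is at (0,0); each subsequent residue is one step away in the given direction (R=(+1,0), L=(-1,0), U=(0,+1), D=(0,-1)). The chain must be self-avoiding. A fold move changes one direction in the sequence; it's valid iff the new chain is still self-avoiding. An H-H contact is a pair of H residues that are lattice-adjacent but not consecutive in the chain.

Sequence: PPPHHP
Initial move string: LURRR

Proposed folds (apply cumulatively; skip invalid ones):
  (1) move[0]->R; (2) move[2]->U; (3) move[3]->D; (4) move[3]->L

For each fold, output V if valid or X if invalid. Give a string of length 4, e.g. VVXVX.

Initial: LURRR -> [(0, 0), (-1, 0), (-1, 1), (0, 1), (1, 1), (2, 1)]
Fold 1: move[0]->R => RURRR VALID
Fold 2: move[2]->U => RUURR VALID
Fold 3: move[3]->D => RUUDR INVALID (collision), skipped
Fold 4: move[3]->L => RUULR INVALID (collision), skipped

Answer: VVXX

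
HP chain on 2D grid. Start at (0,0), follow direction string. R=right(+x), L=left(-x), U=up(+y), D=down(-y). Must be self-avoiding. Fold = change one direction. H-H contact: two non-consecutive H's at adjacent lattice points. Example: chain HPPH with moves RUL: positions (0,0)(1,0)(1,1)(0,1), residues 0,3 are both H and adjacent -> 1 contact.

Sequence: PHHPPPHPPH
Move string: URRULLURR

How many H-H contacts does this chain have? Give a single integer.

Positions: [(0, 0), (0, 1), (1, 1), (2, 1), (2, 2), (1, 2), (0, 2), (0, 3), (1, 3), (2, 3)]
H-H contact: residue 1 @(0,1) - residue 6 @(0, 2)

Answer: 1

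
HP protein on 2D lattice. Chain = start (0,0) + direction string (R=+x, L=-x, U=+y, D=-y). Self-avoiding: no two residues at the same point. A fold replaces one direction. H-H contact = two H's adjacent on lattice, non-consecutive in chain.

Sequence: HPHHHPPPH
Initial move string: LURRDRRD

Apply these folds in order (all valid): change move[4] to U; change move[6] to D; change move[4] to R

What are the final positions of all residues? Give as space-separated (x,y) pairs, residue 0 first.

Answer: (0,0) (-1,0) (-1,1) (0,1) (1,1) (2,1) (3,1) (3,0) (3,-1)

Derivation:
Initial moves: LURRDRRD
Fold: move[4]->U => LURRURRD (positions: [(0, 0), (-1, 0), (-1, 1), (0, 1), (1, 1), (1, 2), (2, 2), (3, 2), (3, 1)])
Fold: move[6]->D => LURRURDD (positions: [(0, 0), (-1, 0), (-1, 1), (0, 1), (1, 1), (1, 2), (2, 2), (2, 1), (2, 0)])
Fold: move[4]->R => LURRRRDD (positions: [(0, 0), (-1, 0), (-1, 1), (0, 1), (1, 1), (2, 1), (3, 1), (3, 0), (3, -1)])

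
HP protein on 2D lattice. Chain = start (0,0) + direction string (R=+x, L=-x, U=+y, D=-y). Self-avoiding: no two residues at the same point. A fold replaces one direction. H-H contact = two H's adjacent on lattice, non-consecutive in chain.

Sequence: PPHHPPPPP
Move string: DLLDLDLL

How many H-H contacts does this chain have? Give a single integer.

Answer: 0

Derivation:
Positions: [(0, 0), (0, -1), (-1, -1), (-2, -1), (-2, -2), (-3, -2), (-3, -3), (-4, -3), (-5, -3)]
No H-H contacts found.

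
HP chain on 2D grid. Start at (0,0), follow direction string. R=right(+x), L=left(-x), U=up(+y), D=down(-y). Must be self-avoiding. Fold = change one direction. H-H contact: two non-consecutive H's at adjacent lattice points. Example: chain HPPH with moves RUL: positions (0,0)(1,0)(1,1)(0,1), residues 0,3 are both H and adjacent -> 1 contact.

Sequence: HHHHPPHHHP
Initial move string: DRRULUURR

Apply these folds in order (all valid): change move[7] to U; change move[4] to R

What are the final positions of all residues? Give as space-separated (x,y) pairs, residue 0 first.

Initial moves: DRRULUURR
Fold: move[7]->U => DRRULUUUR (positions: [(0, 0), (0, -1), (1, -1), (2, -1), (2, 0), (1, 0), (1, 1), (1, 2), (1, 3), (2, 3)])
Fold: move[4]->R => DRRURUUUR (positions: [(0, 0), (0, -1), (1, -1), (2, -1), (2, 0), (3, 0), (3, 1), (3, 2), (3, 3), (4, 3)])

Answer: (0,0) (0,-1) (1,-1) (2,-1) (2,0) (3,0) (3,1) (3,2) (3,3) (4,3)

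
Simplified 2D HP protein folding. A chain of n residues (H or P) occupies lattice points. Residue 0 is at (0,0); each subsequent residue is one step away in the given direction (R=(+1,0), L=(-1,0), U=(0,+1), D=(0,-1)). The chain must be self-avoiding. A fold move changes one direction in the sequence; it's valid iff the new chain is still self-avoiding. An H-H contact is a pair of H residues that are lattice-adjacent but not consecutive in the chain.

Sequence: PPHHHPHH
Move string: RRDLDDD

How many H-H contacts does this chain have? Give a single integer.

Answer: 0

Derivation:
Positions: [(0, 0), (1, 0), (2, 0), (2, -1), (1, -1), (1, -2), (1, -3), (1, -4)]
No H-H contacts found.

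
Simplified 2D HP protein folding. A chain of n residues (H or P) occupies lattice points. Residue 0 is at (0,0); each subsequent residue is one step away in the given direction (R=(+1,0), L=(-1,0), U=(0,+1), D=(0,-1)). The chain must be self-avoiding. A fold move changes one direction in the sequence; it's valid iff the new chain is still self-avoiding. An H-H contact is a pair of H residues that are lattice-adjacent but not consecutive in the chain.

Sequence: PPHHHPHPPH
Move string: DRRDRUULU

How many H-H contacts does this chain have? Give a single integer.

Positions: [(0, 0), (0, -1), (1, -1), (2, -1), (2, -2), (3, -2), (3, -1), (3, 0), (2, 0), (2, 1)]
H-H contact: residue 3 @(2,-1) - residue 6 @(3, -1)

Answer: 1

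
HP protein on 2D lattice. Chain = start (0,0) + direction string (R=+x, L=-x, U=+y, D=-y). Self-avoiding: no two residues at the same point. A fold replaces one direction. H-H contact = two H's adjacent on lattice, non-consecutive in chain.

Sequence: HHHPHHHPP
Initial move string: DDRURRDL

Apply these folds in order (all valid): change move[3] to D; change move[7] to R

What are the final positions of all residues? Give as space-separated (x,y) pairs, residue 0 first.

Initial moves: DDRURRDL
Fold: move[3]->D => DDRDRRDL (positions: [(0, 0), (0, -1), (0, -2), (1, -2), (1, -3), (2, -3), (3, -3), (3, -4), (2, -4)])
Fold: move[7]->R => DDRDRRDR (positions: [(0, 0), (0, -1), (0, -2), (1, -2), (1, -3), (2, -3), (3, -3), (3, -4), (4, -4)])

Answer: (0,0) (0,-1) (0,-2) (1,-2) (1,-3) (2,-3) (3,-3) (3,-4) (4,-4)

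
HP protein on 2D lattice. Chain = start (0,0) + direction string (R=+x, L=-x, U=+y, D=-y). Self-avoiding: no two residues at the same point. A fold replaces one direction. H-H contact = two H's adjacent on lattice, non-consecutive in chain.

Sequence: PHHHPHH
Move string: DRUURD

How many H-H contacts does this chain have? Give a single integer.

Answer: 1

Derivation:
Positions: [(0, 0), (0, -1), (1, -1), (1, 0), (1, 1), (2, 1), (2, 0)]
H-H contact: residue 3 @(1,0) - residue 6 @(2, 0)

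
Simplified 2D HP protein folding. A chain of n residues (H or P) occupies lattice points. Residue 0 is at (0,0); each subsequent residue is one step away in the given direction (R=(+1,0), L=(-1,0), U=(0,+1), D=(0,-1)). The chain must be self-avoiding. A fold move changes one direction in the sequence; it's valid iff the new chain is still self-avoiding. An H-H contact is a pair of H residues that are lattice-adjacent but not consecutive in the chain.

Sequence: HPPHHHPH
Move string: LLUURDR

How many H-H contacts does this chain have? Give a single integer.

Answer: 1

Derivation:
Positions: [(0, 0), (-1, 0), (-2, 0), (-2, 1), (-2, 2), (-1, 2), (-1, 1), (0, 1)]
H-H contact: residue 0 @(0,0) - residue 7 @(0, 1)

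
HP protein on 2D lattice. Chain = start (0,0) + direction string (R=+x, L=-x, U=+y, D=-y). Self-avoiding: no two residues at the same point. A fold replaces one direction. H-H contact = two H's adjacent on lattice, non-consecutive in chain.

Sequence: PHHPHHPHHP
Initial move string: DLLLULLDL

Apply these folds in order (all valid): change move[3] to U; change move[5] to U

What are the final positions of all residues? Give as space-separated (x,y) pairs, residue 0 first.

Initial moves: DLLLULLDL
Fold: move[3]->U => DLLUULLDL (positions: [(0, 0), (0, -1), (-1, -1), (-2, -1), (-2, 0), (-2, 1), (-3, 1), (-4, 1), (-4, 0), (-5, 0)])
Fold: move[5]->U => DLLUUULDL (positions: [(0, 0), (0, -1), (-1, -1), (-2, -1), (-2, 0), (-2, 1), (-2, 2), (-3, 2), (-3, 1), (-4, 1)])

Answer: (0,0) (0,-1) (-1,-1) (-2,-1) (-2,0) (-2,1) (-2,2) (-3,2) (-3,1) (-4,1)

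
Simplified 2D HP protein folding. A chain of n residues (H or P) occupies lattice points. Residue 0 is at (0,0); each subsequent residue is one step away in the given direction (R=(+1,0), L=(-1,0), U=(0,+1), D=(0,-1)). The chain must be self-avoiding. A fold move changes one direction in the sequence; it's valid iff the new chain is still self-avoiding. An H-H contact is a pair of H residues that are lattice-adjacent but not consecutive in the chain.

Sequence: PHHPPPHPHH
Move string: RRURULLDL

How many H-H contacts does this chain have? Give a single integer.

Positions: [(0, 0), (1, 0), (2, 0), (2, 1), (3, 1), (3, 2), (2, 2), (1, 2), (1, 1), (0, 1)]
H-H contact: residue 1 @(1,0) - residue 8 @(1, 1)

Answer: 1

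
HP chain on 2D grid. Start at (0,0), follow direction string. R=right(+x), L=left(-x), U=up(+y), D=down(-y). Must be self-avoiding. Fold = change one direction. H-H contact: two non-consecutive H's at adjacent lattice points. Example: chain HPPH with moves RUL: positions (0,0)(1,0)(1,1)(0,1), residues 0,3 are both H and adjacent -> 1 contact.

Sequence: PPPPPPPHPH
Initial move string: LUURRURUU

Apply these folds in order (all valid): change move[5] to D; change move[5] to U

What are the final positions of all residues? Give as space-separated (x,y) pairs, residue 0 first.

Answer: (0,0) (-1,0) (-1,1) (-1,2) (0,2) (1,2) (1,3) (2,3) (2,4) (2,5)

Derivation:
Initial moves: LUURRURUU
Fold: move[5]->D => LUURRDRUU (positions: [(0, 0), (-1, 0), (-1, 1), (-1, 2), (0, 2), (1, 2), (1, 1), (2, 1), (2, 2), (2, 3)])
Fold: move[5]->U => LUURRURUU (positions: [(0, 0), (-1, 0), (-1, 1), (-1, 2), (0, 2), (1, 2), (1, 3), (2, 3), (2, 4), (2, 5)])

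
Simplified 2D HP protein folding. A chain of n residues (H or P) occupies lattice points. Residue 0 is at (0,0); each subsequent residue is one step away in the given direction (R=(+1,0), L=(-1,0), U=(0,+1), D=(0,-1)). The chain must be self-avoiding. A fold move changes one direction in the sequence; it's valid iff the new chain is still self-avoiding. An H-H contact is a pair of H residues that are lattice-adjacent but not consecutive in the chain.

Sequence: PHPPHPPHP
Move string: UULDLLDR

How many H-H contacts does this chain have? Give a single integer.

Positions: [(0, 0), (0, 1), (0, 2), (-1, 2), (-1, 1), (-2, 1), (-3, 1), (-3, 0), (-2, 0)]
H-H contact: residue 1 @(0,1) - residue 4 @(-1, 1)

Answer: 1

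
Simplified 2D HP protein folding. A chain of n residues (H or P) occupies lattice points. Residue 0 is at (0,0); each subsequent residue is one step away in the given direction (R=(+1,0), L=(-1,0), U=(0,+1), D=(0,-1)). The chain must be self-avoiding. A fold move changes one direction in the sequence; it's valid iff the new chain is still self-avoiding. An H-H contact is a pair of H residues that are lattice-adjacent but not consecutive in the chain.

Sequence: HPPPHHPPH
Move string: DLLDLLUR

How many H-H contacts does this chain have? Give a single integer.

Answer: 1

Derivation:
Positions: [(0, 0), (0, -1), (-1, -1), (-2, -1), (-2, -2), (-3, -2), (-4, -2), (-4, -1), (-3, -1)]
H-H contact: residue 5 @(-3,-2) - residue 8 @(-3, -1)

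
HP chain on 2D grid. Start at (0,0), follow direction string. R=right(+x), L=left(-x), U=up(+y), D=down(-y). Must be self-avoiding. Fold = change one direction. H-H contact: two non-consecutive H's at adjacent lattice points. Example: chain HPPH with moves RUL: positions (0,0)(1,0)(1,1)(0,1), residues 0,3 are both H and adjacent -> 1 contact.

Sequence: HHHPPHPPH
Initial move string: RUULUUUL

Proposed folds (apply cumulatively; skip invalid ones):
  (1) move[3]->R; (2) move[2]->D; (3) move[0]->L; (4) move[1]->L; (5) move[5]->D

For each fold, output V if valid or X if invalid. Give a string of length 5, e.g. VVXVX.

Answer: VXVVX

Derivation:
Initial: RUULUUUL -> [(0, 0), (1, 0), (1, 1), (1, 2), (0, 2), (0, 3), (0, 4), (0, 5), (-1, 5)]
Fold 1: move[3]->R => RUURUUUL VALID
Fold 2: move[2]->D => RUDRUUUL INVALID (collision), skipped
Fold 3: move[0]->L => LUURUUUL VALID
Fold 4: move[1]->L => LLURUUUL VALID
Fold 5: move[5]->D => LLURUDUL INVALID (collision), skipped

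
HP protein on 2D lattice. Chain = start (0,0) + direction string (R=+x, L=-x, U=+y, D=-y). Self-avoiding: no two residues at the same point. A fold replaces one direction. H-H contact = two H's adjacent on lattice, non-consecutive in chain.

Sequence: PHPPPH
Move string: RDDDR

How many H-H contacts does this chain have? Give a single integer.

Positions: [(0, 0), (1, 0), (1, -1), (1, -2), (1, -3), (2, -3)]
No H-H contacts found.

Answer: 0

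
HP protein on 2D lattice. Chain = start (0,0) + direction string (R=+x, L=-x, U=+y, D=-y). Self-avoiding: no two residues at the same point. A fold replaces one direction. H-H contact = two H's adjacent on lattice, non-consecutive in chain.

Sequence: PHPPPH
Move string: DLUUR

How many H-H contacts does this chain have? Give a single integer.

Answer: 0

Derivation:
Positions: [(0, 0), (0, -1), (-1, -1), (-1, 0), (-1, 1), (0, 1)]
No H-H contacts found.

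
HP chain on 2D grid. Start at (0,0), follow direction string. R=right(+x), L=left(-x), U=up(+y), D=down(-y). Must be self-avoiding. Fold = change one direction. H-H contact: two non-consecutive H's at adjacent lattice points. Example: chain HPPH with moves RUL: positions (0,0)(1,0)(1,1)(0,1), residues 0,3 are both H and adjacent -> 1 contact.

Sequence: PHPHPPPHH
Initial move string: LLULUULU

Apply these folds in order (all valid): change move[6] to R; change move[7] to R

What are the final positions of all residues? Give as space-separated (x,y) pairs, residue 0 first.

Answer: (0,0) (-1,0) (-2,0) (-2,1) (-3,1) (-3,2) (-3,3) (-2,3) (-1,3)

Derivation:
Initial moves: LLULUULU
Fold: move[6]->R => LLULUURU (positions: [(0, 0), (-1, 0), (-2, 0), (-2, 1), (-3, 1), (-3, 2), (-3, 3), (-2, 3), (-2, 4)])
Fold: move[7]->R => LLULUURR (positions: [(0, 0), (-1, 0), (-2, 0), (-2, 1), (-3, 1), (-3, 2), (-3, 3), (-2, 3), (-1, 3)])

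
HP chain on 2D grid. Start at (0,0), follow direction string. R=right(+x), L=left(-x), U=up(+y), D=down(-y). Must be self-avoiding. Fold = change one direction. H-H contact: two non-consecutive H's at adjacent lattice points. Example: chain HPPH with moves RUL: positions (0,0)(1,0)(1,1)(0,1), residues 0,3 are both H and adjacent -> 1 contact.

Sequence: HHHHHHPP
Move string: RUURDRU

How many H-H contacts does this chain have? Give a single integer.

Answer: 1

Derivation:
Positions: [(0, 0), (1, 0), (1, 1), (1, 2), (2, 2), (2, 1), (3, 1), (3, 2)]
H-H contact: residue 2 @(1,1) - residue 5 @(2, 1)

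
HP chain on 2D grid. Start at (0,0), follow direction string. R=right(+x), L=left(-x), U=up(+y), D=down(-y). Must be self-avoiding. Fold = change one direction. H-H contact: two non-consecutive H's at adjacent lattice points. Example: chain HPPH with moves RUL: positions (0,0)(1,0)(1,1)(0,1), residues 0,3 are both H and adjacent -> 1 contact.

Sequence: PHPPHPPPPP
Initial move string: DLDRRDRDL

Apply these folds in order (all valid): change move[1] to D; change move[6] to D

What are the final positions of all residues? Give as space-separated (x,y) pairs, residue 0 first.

Answer: (0,0) (0,-1) (0,-2) (0,-3) (1,-3) (2,-3) (2,-4) (2,-5) (2,-6) (1,-6)

Derivation:
Initial moves: DLDRRDRDL
Fold: move[1]->D => DDDRRDRDL (positions: [(0, 0), (0, -1), (0, -2), (0, -3), (1, -3), (2, -3), (2, -4), (3, -4), (3, -5), (2, -5)])
Fold: move[6]->D => DDDRRDDDL (positions: [(0, 0), (0, -1), (0, -2), (0, -3), (1, -3), (2, -3), (2, -4), (2, -5), (2, -6), (1, -6)])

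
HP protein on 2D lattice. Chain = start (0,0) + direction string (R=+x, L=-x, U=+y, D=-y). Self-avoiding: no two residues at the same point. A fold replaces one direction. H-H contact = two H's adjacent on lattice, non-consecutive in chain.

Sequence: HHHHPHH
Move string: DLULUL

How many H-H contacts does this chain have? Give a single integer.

Positions: [(0, 0), (0, -1), (-1, -1), (-1, 0), (-2, 0), (-2, 1), (-3, 1)]
H-H contact: residue 0 @(0,0) - residue 3 @(-1, 0)

Answer: 1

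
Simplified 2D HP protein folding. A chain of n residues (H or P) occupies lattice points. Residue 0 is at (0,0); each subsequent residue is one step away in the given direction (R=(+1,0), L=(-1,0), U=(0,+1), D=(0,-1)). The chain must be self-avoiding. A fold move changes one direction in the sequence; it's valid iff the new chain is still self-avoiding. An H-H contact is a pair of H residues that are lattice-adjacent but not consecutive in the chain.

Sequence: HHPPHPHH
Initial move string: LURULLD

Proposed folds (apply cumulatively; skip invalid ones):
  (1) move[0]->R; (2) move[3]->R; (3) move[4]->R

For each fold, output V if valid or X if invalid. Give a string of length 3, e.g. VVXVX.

Initial: LURULLD -> [(0, 0), (-1, 0), (-1, 1), (0, 1), (0, 2), (-1, 2), (-2, 2), (-2, 1)]
Fold 1: move[0]->R => RURULLD VALID
Fold 2: move[3]->R => RURRLLD INVALID (collision), skipped
Fold 3: move[4]->R => RURURLD INVALID (collision), skipped

Answer: VXX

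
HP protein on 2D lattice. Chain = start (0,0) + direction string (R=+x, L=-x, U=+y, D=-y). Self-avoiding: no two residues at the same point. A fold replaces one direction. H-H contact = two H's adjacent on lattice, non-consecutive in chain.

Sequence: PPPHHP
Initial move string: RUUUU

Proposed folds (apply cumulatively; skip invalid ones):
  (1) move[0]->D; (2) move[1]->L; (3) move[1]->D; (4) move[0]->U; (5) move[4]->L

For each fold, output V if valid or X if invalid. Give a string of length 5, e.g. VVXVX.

Answer: XXXVV

Derivation:
Initial: RUUUU -> [(0, 0), (1, 0), (1, 1), (1, 2), (1, 3), (1, 4)]
Fold 1: move[0]->D => DUUUU INVALID (collision), skipped
Fold 2: move[1]->L => RLUUU INVALID (collision), skipped
Fold 3: move[1]->D => RDUUU INVALID (collision), skipped
Fold 4: move[0]->U => UUUUU VALID
Fold 5: move[4]->L => UUUUL VALID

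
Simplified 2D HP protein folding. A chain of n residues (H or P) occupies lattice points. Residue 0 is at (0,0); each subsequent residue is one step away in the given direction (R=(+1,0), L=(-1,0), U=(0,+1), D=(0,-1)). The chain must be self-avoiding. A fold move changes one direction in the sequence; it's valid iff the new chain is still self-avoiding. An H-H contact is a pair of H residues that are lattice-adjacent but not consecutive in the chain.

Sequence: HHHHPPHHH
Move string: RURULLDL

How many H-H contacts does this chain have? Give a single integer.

Answer: 2

Derivation:
Positions: [(0, 0), (1, 0), (1, 1), (2, 1), (2, 2), (1, 2), (0, 2), (0, 1), (-1, 1)]
H-H contact: residue 0 @(0,0) - residue 7 @(0, 1)
H-H contact: residue 2 @(1,1) - residue 7 @(0, 1)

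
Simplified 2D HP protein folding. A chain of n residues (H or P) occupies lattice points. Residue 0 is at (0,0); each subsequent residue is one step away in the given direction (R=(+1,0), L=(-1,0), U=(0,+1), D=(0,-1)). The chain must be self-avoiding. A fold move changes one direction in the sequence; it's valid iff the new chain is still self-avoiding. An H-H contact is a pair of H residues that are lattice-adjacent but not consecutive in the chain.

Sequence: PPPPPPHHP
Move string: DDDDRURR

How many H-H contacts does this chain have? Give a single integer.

Positions: [(0, 0), (0, -1), (0, -2), (0, -3), (0, -4), (1, -4), (1, -3), (2, -3), (3, -3)]
No H-H contacts found.

Answer: 0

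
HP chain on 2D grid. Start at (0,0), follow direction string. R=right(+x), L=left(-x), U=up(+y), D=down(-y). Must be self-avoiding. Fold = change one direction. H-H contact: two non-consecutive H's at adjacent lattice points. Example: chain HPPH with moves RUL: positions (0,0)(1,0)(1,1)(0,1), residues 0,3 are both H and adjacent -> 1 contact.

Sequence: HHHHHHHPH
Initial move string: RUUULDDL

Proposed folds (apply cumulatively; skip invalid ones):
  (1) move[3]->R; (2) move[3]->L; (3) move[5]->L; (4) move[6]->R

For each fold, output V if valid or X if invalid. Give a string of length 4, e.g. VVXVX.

Answer: XVVX

Derivation:
Initial: RUUULDDL -> [(0, 0), (1, 0), (1, 1), (1, 2), (1, 3), (0, 3), (0, 2), (0, 1), (-1, 1)]
Fold 1: move[3]->R => RUURLDDL INVALID (collision), skipped
Fold 2: move[3]->L => RUULLDDL VALID
Fold 3: move[5]->L => RUULLLDL VALID
Fold 4: move[6]->R => RUULLLRL INVALID (collision), skipped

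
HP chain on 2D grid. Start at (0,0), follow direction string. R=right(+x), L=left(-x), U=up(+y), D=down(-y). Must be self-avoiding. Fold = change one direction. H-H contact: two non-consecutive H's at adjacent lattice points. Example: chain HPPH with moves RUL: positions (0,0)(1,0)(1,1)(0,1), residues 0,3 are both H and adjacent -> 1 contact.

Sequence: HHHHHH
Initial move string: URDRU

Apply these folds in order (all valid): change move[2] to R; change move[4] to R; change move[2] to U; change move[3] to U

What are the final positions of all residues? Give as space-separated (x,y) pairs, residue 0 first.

Initial moves: URDRU
Fold: move[2]->R => URRRU (positions: [(0, 0), (0, 1), (1, 1), (2, 1), (3, 1), (3, 2)])
Fold: move[4]->R => URRRR (positions: [(0, 0), (0, 1), (1, 1), (2, 1), (3, 1), (4, 1)])
Fold: move[2]->U => URURR (positions: [(0, 0), (0, 1), (1, 1), (1, 2), (2, 2), (3, 2)])
Fold: move[3]->U => URUUR (positions: [(0, 0), (0, 1), (1, 1), (1, 2), (1, 3), (2, 3)])

Answer: (0,0) (0,1) (1,1) (1,2) (1,3) (2,3)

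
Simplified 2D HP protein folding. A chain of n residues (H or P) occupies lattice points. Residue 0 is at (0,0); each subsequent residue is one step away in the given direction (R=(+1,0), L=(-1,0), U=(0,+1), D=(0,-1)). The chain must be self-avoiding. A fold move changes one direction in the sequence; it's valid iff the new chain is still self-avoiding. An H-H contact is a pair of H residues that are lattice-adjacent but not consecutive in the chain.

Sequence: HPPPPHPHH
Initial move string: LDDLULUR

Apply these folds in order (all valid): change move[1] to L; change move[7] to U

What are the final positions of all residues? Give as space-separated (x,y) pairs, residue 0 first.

Answer: (0,0) (-1,0) (-2,0) (-2,-1) (-3,-1) (-3,0) (-4,0) (-4,1) (-4,2)

Derivation:
Initial moves: LDDLULUR
Fold: move[1]->L => LLDLULUR (positions: [(0, 0), (-1, 0), (-2, 0), (-2, -1), (-3, -1), (-3, 0), (-4, 0), (-4, 1), (-3, 1)])
Fold: move[7]->U => LLDLULUU (positions: [(0, 0), (-1, 0), (-2, 0), (-2, -1), (-3, -1), (-3, 0), (-4, 0), (-4, 1), (-4, 2)])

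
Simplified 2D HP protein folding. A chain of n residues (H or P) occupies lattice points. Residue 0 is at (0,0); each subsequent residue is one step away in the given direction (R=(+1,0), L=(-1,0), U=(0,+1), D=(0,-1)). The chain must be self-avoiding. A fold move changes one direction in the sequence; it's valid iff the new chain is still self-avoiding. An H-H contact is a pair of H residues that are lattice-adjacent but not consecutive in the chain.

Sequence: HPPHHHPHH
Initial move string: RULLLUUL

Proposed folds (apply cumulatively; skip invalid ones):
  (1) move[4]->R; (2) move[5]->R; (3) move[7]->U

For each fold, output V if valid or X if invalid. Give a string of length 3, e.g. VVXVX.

Answer: XXV

Derivation:
Initial: RULLLUUL -> [(0, 0), (1, 0), (1, 1), (0, 1), (-1, 1), (-2, 1), (-2, 2), (-2, 3), (-3, 3)]
Fold 1: move[4]->R => RULLRUUL INVALID (collision), skipped
Fold 2: move[5]->R => RULLLRUL INVALID (collision), skipped
Fold 3: move[7]->U => RULLLUUU VALID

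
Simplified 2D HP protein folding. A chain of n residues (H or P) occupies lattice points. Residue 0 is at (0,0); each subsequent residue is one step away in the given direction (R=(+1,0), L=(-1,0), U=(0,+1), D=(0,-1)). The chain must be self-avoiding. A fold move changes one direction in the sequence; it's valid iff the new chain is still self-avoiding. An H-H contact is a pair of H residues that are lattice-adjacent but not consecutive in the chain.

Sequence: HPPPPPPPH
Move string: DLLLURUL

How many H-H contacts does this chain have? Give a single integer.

Positions: [(0, 0), (0, -1), (-1, -1), (-2, -1), (-3, -1), (-3, 0), (-2, 0), (-2, 1), (-3, 1)]
No H-H contacts found.

Answer: 0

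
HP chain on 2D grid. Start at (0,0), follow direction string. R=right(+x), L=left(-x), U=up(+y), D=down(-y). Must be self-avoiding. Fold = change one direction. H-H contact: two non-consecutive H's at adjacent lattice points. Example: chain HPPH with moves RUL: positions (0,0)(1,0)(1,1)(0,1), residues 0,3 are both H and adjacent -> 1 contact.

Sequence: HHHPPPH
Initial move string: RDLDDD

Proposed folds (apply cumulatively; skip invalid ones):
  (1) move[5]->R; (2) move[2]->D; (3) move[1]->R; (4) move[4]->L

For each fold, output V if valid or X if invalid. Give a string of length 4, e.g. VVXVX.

Answer: VVVX

Derivation:
Initial: RDLDDD -> [(0, 0), (1, 0), (1, -1), (0, -1), (0, -2), (0, -3), (0, -4)]
Fold 1: move[5]->R => RDLDDR VALID
Fold 2: move[2]->D => RDDDDR VALID
Fold 3: move[1]->R => RRDDDR VALID
Fold 4: move[4]->L => RRDDLR INVALID (collision), skipped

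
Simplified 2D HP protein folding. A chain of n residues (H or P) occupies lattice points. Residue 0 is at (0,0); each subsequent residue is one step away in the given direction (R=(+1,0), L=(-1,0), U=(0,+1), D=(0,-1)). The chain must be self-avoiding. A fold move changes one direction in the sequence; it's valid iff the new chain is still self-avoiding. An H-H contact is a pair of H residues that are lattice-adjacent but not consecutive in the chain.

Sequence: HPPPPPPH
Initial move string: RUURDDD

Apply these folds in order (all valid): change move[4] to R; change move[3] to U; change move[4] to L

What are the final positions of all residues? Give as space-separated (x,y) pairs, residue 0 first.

Answer: (0,0) (1,0) (1,1) (1,2) (1,3) (0,3) (0,2) (0,1)

Derivation:
Initial moves: RUURDDD
Fold: move[4]->R => RUURRDD (positions: [(0, 0), (1, 0), (1, 1), (1, 2), (2, 2), (3, 2), (3, 1), (3, 0)])
Fold: move[3]->U => RUUURDD (positions: [(0, 0), (1, 0), (1, 1), (1, 2), (1, 3), (2, 3), (2, 2), (2, 1)])
Fold: move[4]->L => RUUULDD (positions: [(0, 0), (1, 0), (1, 1), (1, 2), (1, 3), (0, 3), (0, 2), (0, 1)])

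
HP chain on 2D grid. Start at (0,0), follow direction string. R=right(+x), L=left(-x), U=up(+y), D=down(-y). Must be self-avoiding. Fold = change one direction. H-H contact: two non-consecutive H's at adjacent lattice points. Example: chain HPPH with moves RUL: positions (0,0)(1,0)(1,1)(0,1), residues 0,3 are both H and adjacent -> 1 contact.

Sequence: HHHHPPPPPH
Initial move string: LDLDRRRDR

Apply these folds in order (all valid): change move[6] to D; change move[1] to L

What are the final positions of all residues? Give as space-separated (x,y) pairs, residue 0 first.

Initial moves: LDLDRRRDR
Fold: move[6]->D => LDLDRRDDR (positions: [(0, 0), (-1, 0), (-1, -1), (-2, -1), (-2, -2), (-1, -2), (0, -2), (0, -3), (0, -4), (1, -4)])
Fold: move[1]->L => LLLDRRDDR (positions: [(0, 0), (-1, 0), (-2, 0), (-3, 0), (-3, -1), (-2, -1), (-1, -1), (-1, -2), (-1, -3), (0, -3)])

Answer: (0,0) (-1,0) (-2,0) (-3,0) (-3,-1) (-2,-1) (-1,-1) (-1,-2) (-1,-3) (0,-3)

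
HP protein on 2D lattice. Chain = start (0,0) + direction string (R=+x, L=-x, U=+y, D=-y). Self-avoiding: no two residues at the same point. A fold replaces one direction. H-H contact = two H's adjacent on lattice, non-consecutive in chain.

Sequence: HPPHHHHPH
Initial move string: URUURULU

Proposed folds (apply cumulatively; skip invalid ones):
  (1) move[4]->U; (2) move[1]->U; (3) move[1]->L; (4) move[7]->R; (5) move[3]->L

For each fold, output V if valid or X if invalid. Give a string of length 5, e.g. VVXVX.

Answer: VVVXV

Derivation:
Initial: URUURULU -> [(0, 0), (0, 1), (1, 1), (1, 2), (1, 3), (2, 3), (2, 4), (1, 4), (1, 5)]
Fold 1: move[4]->U => URUUUULU VALID
Fold 2: move[1]->U => UUUUUULU VALID
Fold 3: move[1]->L => ULUUUULU VALID
Fold 4: move[7]->R => ULUUUULR INVALID (collision), skipped
Fold 5: move[3]->L => ULULUULU VALID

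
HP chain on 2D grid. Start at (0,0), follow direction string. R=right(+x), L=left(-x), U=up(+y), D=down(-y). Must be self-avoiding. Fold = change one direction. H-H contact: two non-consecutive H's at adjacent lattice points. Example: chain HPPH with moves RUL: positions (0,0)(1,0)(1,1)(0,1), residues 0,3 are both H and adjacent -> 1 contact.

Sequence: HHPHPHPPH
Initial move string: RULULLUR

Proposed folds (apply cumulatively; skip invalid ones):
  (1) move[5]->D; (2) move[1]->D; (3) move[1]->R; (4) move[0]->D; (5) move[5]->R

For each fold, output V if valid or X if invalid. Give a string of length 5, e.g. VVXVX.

Answer: XXXXX

Derivation:
Initial: RULULLUR -> [(0, 0), (1, 0), (1, 1), (0, 1), (0, 2), (-1, 2), (-2, 2), (-2, 3), (-1, 3)]
Fold 1: move[5]->D => RULULDUR INVALID (collision), skipped
Fold 2: move[1]->D => RDLULLUR INVALID (collision), skipped
Fold 3: move[1]->R => RRLULLUR INVALID (collision), skipped
Fold 4: move[0]->D => DULULLUR INVALID (collision), skipped
Fold 5: move[5]->R => RULULRUR INVALID (collision), skipped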